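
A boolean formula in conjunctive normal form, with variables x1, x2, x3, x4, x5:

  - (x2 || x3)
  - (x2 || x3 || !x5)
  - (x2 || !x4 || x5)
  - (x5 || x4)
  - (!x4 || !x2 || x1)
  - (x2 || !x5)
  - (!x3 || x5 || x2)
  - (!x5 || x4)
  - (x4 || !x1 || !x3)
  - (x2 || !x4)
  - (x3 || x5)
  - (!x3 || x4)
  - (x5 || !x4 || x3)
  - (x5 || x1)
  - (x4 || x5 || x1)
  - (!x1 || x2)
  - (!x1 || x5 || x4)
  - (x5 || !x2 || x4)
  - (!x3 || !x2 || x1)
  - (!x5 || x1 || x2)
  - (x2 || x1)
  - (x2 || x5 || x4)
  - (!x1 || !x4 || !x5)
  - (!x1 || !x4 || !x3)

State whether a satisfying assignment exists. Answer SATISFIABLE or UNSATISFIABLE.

x5 = True:
  propagation gives x2=True, x4=True, x1=True; an empty clause results — contradiction.
x5 = False:
  propagation gives x4=True, x2=True, x1=True, x3=True; an empty clause results — contradiction.
Every branch closes, so no satisfying assignment exists.

UNSATISFIABLE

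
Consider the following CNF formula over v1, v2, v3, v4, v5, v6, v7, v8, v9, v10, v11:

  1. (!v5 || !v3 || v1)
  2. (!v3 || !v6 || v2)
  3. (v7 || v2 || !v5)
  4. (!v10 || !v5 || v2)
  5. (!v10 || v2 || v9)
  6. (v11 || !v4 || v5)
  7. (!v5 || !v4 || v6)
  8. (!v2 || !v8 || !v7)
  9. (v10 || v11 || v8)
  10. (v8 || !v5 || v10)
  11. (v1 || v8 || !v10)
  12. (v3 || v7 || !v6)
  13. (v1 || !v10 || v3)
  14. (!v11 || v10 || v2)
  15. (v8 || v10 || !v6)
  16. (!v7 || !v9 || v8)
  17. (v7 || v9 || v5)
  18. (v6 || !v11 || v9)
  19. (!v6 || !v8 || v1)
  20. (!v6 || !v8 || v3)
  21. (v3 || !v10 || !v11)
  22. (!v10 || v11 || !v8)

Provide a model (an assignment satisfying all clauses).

v1 = 1, v2 = 1, v3 = 1, v4 = 1, v5 = 0, v6 = 0, v7 = 0, v8 = 1, v9 = 1, v10 = 1, v11 = 1

Pure literal: v1 appears only positively; assign v1 = True.
Set v2 = True and propagate.
The remaining clauses are satisfied by v3 = True, v4 = True, v5 = False, v6 = False, v7 = False, v8 = True, v9 = True, v10 = True, v11 = True.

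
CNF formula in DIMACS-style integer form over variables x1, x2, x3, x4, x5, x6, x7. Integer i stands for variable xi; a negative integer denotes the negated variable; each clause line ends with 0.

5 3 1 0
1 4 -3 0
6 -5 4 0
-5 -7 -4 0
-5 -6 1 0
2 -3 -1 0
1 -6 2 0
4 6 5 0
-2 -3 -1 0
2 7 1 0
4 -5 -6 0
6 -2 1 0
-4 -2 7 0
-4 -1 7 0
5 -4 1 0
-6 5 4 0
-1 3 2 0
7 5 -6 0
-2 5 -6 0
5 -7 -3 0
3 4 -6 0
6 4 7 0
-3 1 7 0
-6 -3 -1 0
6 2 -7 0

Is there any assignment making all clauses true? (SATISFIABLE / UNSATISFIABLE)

SATISFIABLE

Try x1 = True.
For the remaining variables, x2 = True, x3 = False, x4 = True, x5 = False, x6 = False, x7 = True works.
So x1=1  x2=1  x3=0  x4=1  x5=0  x6=0  x7=1 is a satisfying assignment.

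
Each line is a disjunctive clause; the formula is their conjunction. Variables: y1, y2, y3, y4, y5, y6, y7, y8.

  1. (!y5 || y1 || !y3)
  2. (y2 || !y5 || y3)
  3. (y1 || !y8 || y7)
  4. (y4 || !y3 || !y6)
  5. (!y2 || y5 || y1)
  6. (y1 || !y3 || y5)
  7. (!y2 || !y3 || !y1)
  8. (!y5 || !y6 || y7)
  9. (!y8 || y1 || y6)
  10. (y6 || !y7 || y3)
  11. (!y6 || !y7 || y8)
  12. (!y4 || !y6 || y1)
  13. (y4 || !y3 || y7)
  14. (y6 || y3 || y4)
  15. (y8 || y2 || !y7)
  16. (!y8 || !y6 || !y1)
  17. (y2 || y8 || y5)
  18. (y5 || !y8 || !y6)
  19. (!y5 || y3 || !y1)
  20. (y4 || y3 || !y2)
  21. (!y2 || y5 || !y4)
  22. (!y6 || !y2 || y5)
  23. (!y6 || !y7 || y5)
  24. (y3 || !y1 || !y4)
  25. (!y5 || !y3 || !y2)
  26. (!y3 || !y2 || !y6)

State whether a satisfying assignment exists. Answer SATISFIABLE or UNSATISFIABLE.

SATISFIABLE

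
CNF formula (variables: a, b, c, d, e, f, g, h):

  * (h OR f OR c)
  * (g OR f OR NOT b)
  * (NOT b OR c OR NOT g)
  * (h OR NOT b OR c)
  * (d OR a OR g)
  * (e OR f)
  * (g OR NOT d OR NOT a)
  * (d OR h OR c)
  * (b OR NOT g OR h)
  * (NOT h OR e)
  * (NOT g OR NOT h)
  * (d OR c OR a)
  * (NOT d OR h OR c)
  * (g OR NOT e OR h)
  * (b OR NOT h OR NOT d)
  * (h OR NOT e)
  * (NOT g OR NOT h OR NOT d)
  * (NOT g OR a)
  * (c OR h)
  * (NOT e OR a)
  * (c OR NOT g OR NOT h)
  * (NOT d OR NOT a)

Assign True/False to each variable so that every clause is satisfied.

Try a = True.
  then d is forced to False.
Set b = False and propagate.
Branch on c: take c = False.
  then h is forced to True.
  then e is forced to True.
  then g is forced to False.
f is now unconstrained; take f = False.

a = True, b = False, c = False, d = False, e = True, f = False, g = False, h = True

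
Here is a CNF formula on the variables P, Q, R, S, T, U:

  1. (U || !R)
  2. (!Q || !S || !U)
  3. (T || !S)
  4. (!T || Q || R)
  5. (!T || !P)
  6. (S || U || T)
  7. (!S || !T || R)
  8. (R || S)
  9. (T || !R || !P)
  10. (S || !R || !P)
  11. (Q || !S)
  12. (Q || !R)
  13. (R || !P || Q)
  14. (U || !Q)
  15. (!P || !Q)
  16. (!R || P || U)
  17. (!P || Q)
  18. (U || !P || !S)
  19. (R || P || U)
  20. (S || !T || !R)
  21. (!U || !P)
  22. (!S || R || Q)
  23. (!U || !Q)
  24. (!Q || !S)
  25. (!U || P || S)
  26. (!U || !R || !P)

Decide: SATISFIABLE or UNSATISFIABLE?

UNSATISFIABLE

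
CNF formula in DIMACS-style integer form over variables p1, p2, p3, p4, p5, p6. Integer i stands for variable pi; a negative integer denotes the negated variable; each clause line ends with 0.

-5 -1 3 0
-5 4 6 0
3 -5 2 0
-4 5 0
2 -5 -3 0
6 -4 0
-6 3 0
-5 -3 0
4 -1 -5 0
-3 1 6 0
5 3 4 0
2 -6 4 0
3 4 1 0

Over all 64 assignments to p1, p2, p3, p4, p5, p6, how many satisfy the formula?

Satisfying assignments:
  p1=0 p2=1 p3=1 p4=0 p5=0 p6=1
  p1=1 p2=0 p3=1 p4=0 p5=0 p6=0
  p1=1 p2=1 p3=1 p4=0 p5=0 p6=0
  p1=1 p2=1 p3=1 p4=0 p5=0 p6=1
That's 4 in total.

4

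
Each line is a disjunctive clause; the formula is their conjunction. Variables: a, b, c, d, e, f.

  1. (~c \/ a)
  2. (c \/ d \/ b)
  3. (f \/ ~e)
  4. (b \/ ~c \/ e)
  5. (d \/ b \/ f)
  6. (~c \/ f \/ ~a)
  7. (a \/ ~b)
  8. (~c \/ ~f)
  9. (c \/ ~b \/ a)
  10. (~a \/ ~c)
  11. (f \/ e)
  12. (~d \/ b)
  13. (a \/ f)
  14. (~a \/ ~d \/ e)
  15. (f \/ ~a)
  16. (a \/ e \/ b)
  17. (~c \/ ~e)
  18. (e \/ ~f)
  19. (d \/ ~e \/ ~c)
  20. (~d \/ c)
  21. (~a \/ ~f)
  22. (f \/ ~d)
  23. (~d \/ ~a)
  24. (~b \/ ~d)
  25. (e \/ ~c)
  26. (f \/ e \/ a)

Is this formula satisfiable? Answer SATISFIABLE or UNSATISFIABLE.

UNSATISFIABLE

a = True:
  propagation gives c=False, f=True; an empty clause results — contradiction.
a = False:
  propagation gives c=False, b=False, d=True; an empty clause results — contradiction.
Every branch closes, so no satisfying assignment exists.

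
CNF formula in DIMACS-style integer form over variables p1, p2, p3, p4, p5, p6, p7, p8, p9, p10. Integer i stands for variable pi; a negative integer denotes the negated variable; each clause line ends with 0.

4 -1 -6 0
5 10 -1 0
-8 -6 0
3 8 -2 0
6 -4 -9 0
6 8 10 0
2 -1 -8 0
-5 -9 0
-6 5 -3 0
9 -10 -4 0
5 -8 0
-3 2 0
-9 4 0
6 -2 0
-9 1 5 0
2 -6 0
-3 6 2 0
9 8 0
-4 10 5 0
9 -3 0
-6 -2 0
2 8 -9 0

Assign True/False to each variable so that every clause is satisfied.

p1=F, p2=F, p3=F, p4=F, p5=T, p6=F, p7=F, p8=T, p9=F, p10=T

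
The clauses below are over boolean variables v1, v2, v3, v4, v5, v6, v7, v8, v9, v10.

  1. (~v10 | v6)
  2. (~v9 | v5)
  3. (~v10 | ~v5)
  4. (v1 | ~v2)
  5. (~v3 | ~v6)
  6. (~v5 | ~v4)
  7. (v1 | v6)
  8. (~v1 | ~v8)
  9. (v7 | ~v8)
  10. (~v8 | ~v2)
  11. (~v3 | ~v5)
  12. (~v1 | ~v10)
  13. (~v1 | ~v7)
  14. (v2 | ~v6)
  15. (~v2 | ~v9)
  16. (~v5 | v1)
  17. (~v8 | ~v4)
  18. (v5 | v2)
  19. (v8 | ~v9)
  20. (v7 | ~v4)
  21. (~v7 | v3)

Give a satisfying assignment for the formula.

v1=T, v2=T, v3=F, v4=F, v5=T, v6=T, v7=F, v8=F, v9=F, v10=F

v4 occurs only negated in the remaining clauses — set v4 = False.
v9 occurs only negated in the remaining clauses — set v9 = False.
Branch on v1: take v1 = True.
  then v8 is forced to False.
  then v10 is forced to False.
  then v7 is forced to False.
Branch on v2: take v2 = True.
For the remaining variables, v3 = False, v5 = True, v6 = True works.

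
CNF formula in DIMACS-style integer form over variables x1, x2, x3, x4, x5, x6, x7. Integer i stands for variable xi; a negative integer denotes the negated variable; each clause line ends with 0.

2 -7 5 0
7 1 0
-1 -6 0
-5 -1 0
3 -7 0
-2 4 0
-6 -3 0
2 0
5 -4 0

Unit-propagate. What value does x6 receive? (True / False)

False

Unit clause (x2) sets x2 = True.
In (x4 ∨ ¬x2), ¬x2 is now false; x4 must hold, so x4 = True.
In (¬x4 ∨ x5), ¬x4 is now false; x5 must hold, so x5 = True.
(¬x5 ∨ ¬x1): since x5 = True, the clause reduces to (¬x1). x1 = False.
From (x1 ∨ x7) and x1 = False: x7 = True.
From (x3 ∨ ¬x7) and x7 = True: x3 = True.
In (¬x3 ∨ ¬x6), ¬x3 is now false; ¬x6 must hold, so x6 = False.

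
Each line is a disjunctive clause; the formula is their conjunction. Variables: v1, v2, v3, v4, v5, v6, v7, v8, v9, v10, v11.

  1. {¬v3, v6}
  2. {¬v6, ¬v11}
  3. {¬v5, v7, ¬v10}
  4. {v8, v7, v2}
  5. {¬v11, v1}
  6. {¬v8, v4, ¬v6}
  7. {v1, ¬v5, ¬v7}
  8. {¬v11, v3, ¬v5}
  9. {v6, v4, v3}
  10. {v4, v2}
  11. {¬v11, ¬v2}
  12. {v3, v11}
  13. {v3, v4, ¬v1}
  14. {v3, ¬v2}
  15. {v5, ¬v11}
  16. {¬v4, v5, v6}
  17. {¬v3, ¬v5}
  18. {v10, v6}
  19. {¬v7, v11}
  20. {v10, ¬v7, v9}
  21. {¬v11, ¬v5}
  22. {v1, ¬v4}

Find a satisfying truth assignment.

v1=1, v2=0, v3=1, v4=1, v5=0, v6=1, v7=0, v8=1, v9=1, v10=0, v11=0

Pure literal: v9 appears only positively; assign v9 = True.
Try v1 = True.
Try v2 = False.
  then v4 is forced to True.
Set v3 = True and propagate.
  then v6 is forced to True.
  then v11 is forced to False.
  then v5 is forced to False.
  then v7 is forced to False.
  then v8 is forced to True.
v10 is now unconstrained; take v10 = False.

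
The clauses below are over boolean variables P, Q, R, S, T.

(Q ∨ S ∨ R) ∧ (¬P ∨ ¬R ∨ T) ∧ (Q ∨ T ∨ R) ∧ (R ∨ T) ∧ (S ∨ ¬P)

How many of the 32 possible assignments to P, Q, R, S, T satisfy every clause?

Split on R, then T.
  R=1, T=1: Q free; 3 ways for (P,S) × 2^1 = 6.
  R=1, T=0: remaining (P,Q,S) ∈ {(0,0,0); (0,0,1); (0,1,0); (0,1,1)} — 4.
  R=0, T=1: 5 of the 8 assignments to (P,Q,S) work.
  R=0, T=0: a clause becomes empty — 0.
Total: 6 + 4 + 5 + 0 = 15.

15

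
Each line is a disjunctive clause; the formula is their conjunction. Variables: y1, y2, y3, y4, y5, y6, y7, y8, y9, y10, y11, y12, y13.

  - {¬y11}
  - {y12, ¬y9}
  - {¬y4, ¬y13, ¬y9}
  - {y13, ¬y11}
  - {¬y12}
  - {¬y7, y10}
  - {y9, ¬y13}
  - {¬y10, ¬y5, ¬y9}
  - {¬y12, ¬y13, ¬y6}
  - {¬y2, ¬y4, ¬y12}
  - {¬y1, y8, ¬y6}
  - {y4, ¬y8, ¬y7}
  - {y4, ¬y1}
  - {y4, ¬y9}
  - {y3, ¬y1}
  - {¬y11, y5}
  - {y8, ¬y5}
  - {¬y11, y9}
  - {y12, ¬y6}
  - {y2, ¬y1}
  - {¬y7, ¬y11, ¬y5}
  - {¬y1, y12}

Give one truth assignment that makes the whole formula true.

y1=F, y2=F, y3=T, y4=T, y5=F, y6=F, y7=F, y8=F, y9=F, y10=T, y11=F, y12=F, y13=F

Unit propagation: (¬y11) forces y11 = False.
Unit propagation: (¬y12) forces y12 = False.
Unit propagation: (¬y9) forces y9 = False.
Unit propagation: (¬y13) forces y13 = False.
Unit propagation: (¬y6) forces y6 = False.
Unit propagation: (¬y1) forces y1 = False.
Pure literal: y4 appears only positively; assign y4 = True.
y5 occurs only negated in the remaining clauses — set y5 = False.
Set y7 = False and propagate.
y2, y3, y8, y10 are now unconstrained; take y2 = False, y3 = True, y8 = False, y10 = True.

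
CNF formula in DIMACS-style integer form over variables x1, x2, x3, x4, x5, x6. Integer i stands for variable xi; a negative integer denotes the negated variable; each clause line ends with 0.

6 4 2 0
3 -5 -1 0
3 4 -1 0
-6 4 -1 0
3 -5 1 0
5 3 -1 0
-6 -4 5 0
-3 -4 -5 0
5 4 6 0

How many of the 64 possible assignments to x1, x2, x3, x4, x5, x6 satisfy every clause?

Case analysis on x4 and x5:
  x4=T, x5=T: a clause becomes empty — 0.
  x4=T, x5=F: x2 free; 3 ways for (x1,x3,x6) × 2^1 = 6.
  x4=F, x5=T: remaining (x1,x2,x3,x6) ∈ {(F,F,T,T); (F,T,T,F); (F,T,T,T); (T,T,T,F)} — 4.
  x4=F, x5=F: remaining (x1,x2,x3,x6) ∈ {(F,F,F,T); (F,F,T,T); (F,T,F,T); (F,T,T,T)} — 4.
Total: 0 + 6 + 4 + 4 = 14.

14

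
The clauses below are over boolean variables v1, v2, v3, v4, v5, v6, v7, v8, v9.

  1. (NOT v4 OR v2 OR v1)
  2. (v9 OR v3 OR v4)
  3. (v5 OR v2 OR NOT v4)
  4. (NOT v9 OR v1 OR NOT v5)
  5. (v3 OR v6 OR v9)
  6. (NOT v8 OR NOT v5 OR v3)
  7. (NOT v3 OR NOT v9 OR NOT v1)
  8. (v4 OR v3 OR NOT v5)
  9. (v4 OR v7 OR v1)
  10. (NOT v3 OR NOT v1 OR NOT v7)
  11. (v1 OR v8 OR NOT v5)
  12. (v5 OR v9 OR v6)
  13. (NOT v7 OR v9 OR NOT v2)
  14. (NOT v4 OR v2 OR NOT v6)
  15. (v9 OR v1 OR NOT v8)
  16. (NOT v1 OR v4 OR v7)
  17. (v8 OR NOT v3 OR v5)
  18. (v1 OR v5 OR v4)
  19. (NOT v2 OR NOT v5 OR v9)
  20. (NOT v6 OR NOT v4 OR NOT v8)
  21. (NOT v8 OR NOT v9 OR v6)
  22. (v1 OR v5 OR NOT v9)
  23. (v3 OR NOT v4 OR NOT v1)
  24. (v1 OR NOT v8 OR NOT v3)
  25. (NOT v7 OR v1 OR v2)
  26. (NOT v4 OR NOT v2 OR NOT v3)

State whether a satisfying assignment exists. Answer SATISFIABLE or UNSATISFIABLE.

Try v1 = True.
Branch on v2: take v2 = False.
The remaining clauses are satisfied by v3 = False, v4 = False, v5 = False, v6 = True, v7 = True, v8 = False, v9 = True.
So v1 = True, v2 = False, v3 = False, v4 = False, v5 = False, v6 = True, v7 = True, v8 = False, v9 = True is a satisfying assignment.

SATISFIABLE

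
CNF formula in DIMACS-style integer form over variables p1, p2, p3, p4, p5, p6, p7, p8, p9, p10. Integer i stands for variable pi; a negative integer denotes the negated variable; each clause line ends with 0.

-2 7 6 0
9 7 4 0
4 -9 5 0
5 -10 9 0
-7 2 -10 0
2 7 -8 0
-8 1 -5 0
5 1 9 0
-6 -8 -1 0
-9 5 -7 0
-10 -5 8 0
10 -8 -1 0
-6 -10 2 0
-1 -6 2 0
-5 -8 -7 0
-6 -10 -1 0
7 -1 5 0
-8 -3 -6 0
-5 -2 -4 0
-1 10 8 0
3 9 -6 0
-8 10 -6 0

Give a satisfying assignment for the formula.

p1 = F  p2 = F  p3 = F  p4 = F  p5 = T  p6 = F  p7 = T  p8 = F  p9 = T  p10 = F

Check each clause:
  1. (NOT p2 OR p7 OR p6) — p7 is true.
  2. (p4 OR p9 OR p7) — p9 is true.
  3. (NOT p9 OR p5 OR p4) — p5 is true.
  4. (p5 OR NOT p10 OR p9) — p9 is true.
  5. (NOT p7 OR NOT p10 OR p2) — NOT p10 is true.
  6. (p7 OR p2 OR NOT p8) — NOT p8 is true.
  7. (NOT p8 OR p1 OR NOT p5) — NOT p8 is true.
  8. (p1 OR p9 OR p5) — p5 is true.
  9. (NOT p8 OR NOT p6 OR NOT p1) — NOT p8 is true.
  10. (NOT p7 OR NOT p9 OR p5) — p5 is true.
  11. (p8 OR NOT p10 OR NOT p5) — NOT p10 is true.
  12. (p10 OR NOT p1 OR NOT p8) — NOT p8 is true.
  13. (NOT p6 OR p2 OR NOT p10) — NOT p6 is true.
  14. (NOT p1 OR p2 OR NOT p6) — NOT p6 is true.
  15. (NOT p8 OR NOT p5 OR NOT p7) — NOT p8 is true.
  16. (NOT p1 OR NOT p6 OR NOT p10) — NOT p6 is true.
  17. (p7 OR NOT p1 OR p5) — p5 is true.
  18. (NOT p3 OR NOT p6 OR NOT p8) — NOT p8 is true.
  19. (NOT p4 OR NOT p2 OR NOT p5) — NOT p4 is true.
  20. (p8 OR p10 OR NOT p1) — NOT p1 is true.
  21. (p9 OR NOT p6 OR p3) — p9 is true.
  22. (NOT p6 OR NOT p8 OR p10) — NOT p8 is true.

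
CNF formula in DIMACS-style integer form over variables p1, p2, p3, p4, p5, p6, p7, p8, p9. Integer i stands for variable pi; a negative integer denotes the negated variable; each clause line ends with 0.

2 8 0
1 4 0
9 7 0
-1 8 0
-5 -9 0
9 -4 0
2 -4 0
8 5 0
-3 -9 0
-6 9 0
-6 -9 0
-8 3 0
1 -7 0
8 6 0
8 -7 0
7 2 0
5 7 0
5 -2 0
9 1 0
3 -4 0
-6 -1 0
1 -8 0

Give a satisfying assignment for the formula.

Branch on p1: take p1 = True.
  then p8 is forced to True.
  then p3 is forced to True.
  then p9 is forced to False.
  then p7 is forced to True.
  then p4 is forced to False.
  then p6 is forced to False.
The remaining clauses are satisfied by p2 = False, p5 = False.
Check each clause:
  1. (p2 || p8) — p8 is true.
  2. (p4 || p1) — p1 is true.
  3. (p9 || p7) — p7 is true.
  4. (p8 || !p1) — p8 is true.
  5. (!p9 || !p5) — !p5 is true.
  6. (!p4 || p9) — !p4 is true.
  7. (!p4 || p2) — !p4 is true.
  8. (p8 || p5) — p8 is true.
  9. (!p3 || !p9) — !p9 is true.
  10. (!p6 || p9) — !p6 is true.
  11. (!p6 || !p9) — !p6 is true.
  12. (!p8 || p3) — p3 is true.
  13. (p1 || !p7) — p1 is true.
  14. (p8 || p6) — p8 is true.
  15. (p8 || !p7) — p8 is true.
  16. (p2 || p7) — p7 is true.
  17. (p7 || p5) — p7 is true.
  18. (p5 || !p2) — !p2 is true.
  19. (p1 || p9) — p1 is true.
  20. (!p4 || p3) — p3 is true.
  21. (!p1 || !p6) — !p6 is true.
  22. (p1 || !p8) — p1 is true.

p1=T  p2=F  p3=T  p4=F  p5=F  p6=F  p7=T  p8=T  p9=F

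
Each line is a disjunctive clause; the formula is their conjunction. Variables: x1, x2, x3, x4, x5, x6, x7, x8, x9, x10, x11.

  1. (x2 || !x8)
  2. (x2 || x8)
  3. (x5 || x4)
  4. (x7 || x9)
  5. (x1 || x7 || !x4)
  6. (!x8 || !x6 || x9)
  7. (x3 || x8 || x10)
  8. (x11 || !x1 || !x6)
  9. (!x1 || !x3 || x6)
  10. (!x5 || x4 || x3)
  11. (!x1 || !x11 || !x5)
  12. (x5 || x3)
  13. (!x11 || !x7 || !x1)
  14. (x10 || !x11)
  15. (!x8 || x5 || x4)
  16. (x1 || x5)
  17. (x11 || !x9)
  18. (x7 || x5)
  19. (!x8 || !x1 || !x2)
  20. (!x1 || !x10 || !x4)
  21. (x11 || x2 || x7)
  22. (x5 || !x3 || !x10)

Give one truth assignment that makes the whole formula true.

x1 = 0, x2 = 1, x3 = 1, x4 = 0, x5 = 1, x6 = 0, x7 = 0, x8 = 0, x9 = 1, x10 = 1, x11 = 1

Check each clause:
  1. (x2 || !x8) — !x8 is true.
  2. (x2 || x8) — x2 is true.
  3. (x4 || x5) — x5 is true.
  4. (x7 || x9) — x9 is true.
  5. (x7 || x1 || !x4) — !x4 is true.
  6. (x9 || !x6 || !x8) — !x8 is true.
  7. (x3 || x10 || x8) — x10 is true.
  8. (!x1 || !x6 || x11) — !x6 is true.
  9. (!x1 || x6 || !x3) — !x1 is true.
  10. (x3 || !x5 || x4) — x3 is true.
  11. (!x1 || !x11 || !x5) — !x1 is true.
  12. (x3 || x5) — x3 is true.
  13. (!x11 || !x1 || !x7) — !x7 is true.
  14. (!x11 || x10) — x10 is true.
  15. (x5 || x4 || !x8) — !x8 is true.
  16. (x5 || x1) — x5 is true.
  17. (!x9 || x11) — x11 is true.
  18. (x5 || x7) — x5 is true.
  19. (!x1 || !x2 || !x8) — !x8 is true.
  20. (!x4 || !x10 || !x1) — !x4 is true.
  21. (x11 || x2 || x7) — x2 is true.
  22. (!x3 || !x10 || x5) — x5 is true.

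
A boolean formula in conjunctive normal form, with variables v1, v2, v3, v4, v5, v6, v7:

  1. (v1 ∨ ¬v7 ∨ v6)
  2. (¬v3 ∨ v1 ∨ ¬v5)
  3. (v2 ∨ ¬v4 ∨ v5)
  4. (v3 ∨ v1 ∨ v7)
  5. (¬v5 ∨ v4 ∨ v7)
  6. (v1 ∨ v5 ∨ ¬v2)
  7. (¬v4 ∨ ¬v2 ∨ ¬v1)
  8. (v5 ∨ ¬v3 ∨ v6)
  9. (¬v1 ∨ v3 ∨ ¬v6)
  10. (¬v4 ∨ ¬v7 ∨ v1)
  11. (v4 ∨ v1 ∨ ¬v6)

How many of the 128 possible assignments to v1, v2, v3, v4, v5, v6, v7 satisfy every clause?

20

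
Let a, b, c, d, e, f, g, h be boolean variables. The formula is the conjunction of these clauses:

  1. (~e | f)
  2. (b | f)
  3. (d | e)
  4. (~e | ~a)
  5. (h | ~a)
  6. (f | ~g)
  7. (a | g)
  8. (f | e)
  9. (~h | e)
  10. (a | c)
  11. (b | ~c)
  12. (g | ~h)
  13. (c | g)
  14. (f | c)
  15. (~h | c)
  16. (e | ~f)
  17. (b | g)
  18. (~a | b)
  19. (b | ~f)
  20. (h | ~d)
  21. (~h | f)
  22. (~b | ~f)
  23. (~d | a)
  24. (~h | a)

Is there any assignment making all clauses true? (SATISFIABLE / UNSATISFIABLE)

UNSATISFIABLE

f = True:
  propagation gives e=True, a=False, g=True, c=True; an empty clause results — contradiction.
f = False:
  propagation gives e=False; an empty clause results — contradiction.
Every branch closes, so no satisfying assignment exists.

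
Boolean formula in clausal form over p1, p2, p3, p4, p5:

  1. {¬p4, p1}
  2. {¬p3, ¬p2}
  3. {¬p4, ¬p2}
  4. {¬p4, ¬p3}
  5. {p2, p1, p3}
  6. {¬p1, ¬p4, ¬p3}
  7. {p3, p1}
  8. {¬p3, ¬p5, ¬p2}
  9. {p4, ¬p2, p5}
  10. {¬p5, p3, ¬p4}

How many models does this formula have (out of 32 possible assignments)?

8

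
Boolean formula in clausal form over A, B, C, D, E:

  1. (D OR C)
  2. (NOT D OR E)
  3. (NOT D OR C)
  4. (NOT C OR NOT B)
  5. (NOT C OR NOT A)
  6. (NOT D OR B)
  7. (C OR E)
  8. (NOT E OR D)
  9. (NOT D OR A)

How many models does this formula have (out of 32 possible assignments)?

1

The models are:
  A=0 B=0 C=1 D=0 E=0
Count: 1.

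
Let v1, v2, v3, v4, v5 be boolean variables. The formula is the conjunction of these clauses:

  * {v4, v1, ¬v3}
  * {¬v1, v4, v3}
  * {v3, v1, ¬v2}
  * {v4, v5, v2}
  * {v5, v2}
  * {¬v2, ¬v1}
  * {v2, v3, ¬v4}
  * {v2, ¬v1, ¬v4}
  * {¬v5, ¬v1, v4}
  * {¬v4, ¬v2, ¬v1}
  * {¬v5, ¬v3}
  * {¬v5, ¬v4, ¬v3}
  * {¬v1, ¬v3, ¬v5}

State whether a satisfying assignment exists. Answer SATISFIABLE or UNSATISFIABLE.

SATISFIABLE

Try v1 = False.
Try v2 = True.
  then v3 is forced to True.
  then v4 is forced to True.
  then v5 is forced to False.
So v1 = F, v2 = T, v3 = T, v4 = T, v5 = F is a satisfying assignment.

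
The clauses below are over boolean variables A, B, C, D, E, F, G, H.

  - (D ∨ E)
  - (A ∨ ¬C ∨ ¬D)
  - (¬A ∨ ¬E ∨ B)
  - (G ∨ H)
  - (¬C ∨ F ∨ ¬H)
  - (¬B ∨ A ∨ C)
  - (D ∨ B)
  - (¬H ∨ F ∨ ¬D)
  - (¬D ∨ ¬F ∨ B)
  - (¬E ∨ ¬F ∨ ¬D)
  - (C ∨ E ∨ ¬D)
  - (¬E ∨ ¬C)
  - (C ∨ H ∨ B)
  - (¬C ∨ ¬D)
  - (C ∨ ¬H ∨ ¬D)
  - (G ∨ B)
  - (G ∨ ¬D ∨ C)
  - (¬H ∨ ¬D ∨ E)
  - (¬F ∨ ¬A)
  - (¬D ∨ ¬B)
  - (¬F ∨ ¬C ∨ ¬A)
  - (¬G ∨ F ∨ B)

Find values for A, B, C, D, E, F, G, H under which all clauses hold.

A=True, B=True, C=False, D=False, E=True, F=False, G=True, H=False

Try A = True.
  then F is forced to False.
For the remaining variables, B = True, C = False, D = False, E = True, G = True, H = False works.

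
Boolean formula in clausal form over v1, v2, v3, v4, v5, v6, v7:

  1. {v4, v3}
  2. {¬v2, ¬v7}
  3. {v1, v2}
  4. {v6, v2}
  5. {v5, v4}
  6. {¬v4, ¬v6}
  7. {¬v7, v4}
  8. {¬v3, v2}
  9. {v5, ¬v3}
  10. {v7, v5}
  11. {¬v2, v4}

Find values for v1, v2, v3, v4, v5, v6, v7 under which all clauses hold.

Pure literal: v5 appears only positively; assign v5 = True.
Try v1 = False.
  then v2 is forced to True.
  then v7 is forced to False.
  then v4 is forced to True.
  then v6 is forced to False.
v3 is now unconstrained; take v3 = True.

v1 = F, v2 = T, v3 = T, v4 = T, v5 = T, v6 = F, v7 = F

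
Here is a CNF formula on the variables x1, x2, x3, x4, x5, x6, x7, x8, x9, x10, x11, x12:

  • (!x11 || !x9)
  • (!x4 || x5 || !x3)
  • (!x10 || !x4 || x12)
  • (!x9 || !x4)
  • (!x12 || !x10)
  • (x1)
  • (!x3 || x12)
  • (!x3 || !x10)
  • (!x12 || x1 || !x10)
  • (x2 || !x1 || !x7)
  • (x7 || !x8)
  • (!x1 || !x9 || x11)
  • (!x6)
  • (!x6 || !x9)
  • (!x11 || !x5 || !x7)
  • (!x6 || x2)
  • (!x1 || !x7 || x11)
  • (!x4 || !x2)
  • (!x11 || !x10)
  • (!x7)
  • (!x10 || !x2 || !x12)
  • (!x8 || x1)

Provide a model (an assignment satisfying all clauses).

x1 = T, x2 = F, x3 = F, x4 = T, x5 = T, x6 = F, x7 = F, x8 = F, x9 = F, x10 = F, x11 = F, x12 = T

The clause (x1) is unit: x1 must be True.
Unit propagation: (!x6) forces x6 = False.
The clause (!x7) is unit: x7 must be False.
The clause (!x8) is unit: x8 must be False.
x2 occurs only negated in the remaining clauses — set x2 = False.
x3 occurs only negated in the remaining clauses — set x3 = False.
Branch on x4: take x4 = True.
  then x9 is forced to False.
Set x10 = False and propagate.
x5, x11, x12 are now unconstrained; take x5 = True, x11 = False, x12 = True.
Check each clause:
  1. (!x11 || !x9) — !x11 is true.
  2. (!x4 || !x3 || x5) — !x3 is true.
  3. (x12 || !x4 || !x10) — x12 is true.
  4. (!x4 || !x9) — !x9 is true.
  5. (!x12 || !x10) — !x10 is true.
  6. (x1) — x1 is true.
  7. (!x3 || x12) — x12 is true.
  8. (!x3 || !x10) — !x3 is true.
  9. (x1 || !x10 || !x12) — x1 is true.
  10. (x2 || !x1 || !x7) — !x7 is true.
  11. (!x8 || x7) — !x8 is true.
  12. (!x9 || x11 || !x1) — !x9 is true.
  13. (!x6) — !x6 is true.
  14. (!x6 || !x9) — !x6 is true.
  15. (!x7 || !x11 || !x5) — !x7 is true.
  16. (x2 || !x6) — !x6 is true.
  17. (!x1 || !x7 || x11) — !x7 is true.
  18. (!x2 || !x4) — !x2 is true.
  19. (!x11 || !x10) — !x11 is true.
  20. (!x7) — !x7 is true.
  21. (!x12 || !x2 || !x10) — !x10 is true.
  22. (x1 || !x8) — !x8 is true.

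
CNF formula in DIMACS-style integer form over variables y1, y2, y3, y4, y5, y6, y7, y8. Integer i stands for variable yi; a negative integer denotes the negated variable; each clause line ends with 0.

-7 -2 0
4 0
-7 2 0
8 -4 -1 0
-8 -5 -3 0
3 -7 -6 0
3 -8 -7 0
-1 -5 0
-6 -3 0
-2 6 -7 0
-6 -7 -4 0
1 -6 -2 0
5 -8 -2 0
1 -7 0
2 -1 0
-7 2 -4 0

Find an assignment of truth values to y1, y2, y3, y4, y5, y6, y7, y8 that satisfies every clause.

y1=0, y2=0, y3=0, y4=1, y5=0, y6=0, y7=0, y8=0

Check each clause:
  1. {¬y2, ¬y7} — ¬y7 is true.
  2. {y4} — y4 is true.
  3. {y2, ¬y7} — ¬y7 is true.
  4. {y8, ¬y4, ¬y1} — ¬y1 is true.
  5. {¬y8, ¬y3, ¬y5} — ¬y8 is true.
  6. {¬y6, y3, ¬y7} — ¬y7 is true.
  7. {y3, ¬y8, ¬y7} — ¬y8 is true.
  8. {¬y5, ¬y1} — ¬y5 is true.
  9. {¬y3, ¬y6} — ¬y6 is true.
  10. {¬y7, ¬y2, y6} — ¬y7 is true.
  11. {¬y7, ¬y4, ¬y6} — ¬y7 is true.
  12. {¬y2, ¬y6, y1} — ¬y6 is true.
  13. {¬y8, ¬y2, y5} — ¬y8 is true.
  14. {y1, ¬y7} — ¬y7 is true.
  15. {¬y1, y2} — ¬y1 is true.
  16. {¬y4, ¬y7, y2} — ¬y7 is true.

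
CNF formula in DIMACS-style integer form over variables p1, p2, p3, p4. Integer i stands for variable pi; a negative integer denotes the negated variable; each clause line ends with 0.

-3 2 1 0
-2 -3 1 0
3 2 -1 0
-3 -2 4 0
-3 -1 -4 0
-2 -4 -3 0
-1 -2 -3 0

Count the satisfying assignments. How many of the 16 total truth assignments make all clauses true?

7

Satisfying assignments:
  p1=F p2=F p3=F p4=F
  p1=F p2=F p3=F p4=T
  p1=F p2=T p3=F p4=F
  p1=F p2=T p3=F p4=T
  p1=T p2=F p3=T p4=F
  p1=T p2=T p3=F p4=F
  p1=T p2=T p3=F p4=T
That's 7 in total.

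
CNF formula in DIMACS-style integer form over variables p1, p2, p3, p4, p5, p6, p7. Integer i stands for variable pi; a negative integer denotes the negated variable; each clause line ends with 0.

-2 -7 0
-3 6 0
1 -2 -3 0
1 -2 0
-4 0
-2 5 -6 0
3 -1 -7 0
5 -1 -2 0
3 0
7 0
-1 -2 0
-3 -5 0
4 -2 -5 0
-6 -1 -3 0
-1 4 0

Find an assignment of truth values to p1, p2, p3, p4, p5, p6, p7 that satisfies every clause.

p1=F  p2=F  p3=T  p4=F  p5=F  p6=T  p7=T

Check each clause:
  1. (¬p2 ∨ ¬p7) — ¬p2 is true.
  2. (p6 ∨ ¬p3) — p6 is true.
  3. (¬p2 ∨ p1 ∨ ¬p3) — ¬p2 is true.
  4. (¬p2 ∨ p1) — ¬p2 is true.
  5. (¬p4) — ¬p4 is true.
  6. (¬p6 ∨ ¬p2 ∨ p5) — ¬p2 is true.
  7. (¬p1 ∨ p3 ∨ ¬p7) — p3 is true.
  8. (¬p2 ∨ ¬p1 ∨ p5) — ¬p1 is true.
  9. (p3) — p3 is true.
  10. (p7) — p7 is true.
  11. (¬p2 ∨ ¬p1) — ¬p2 is true.
  12. (¬p5 ∨ ¬p3) — ¬p5 is true.
  13. (p4 ∨ ¬p5 ∨ ¬p2) — ¬p5 is true.
  14. (¬p1 ∨ ¬p3 ∨ ¬p6) — ¬p1 is true.
  15. (¬p1 ∨ p4) — ¬p1 is true.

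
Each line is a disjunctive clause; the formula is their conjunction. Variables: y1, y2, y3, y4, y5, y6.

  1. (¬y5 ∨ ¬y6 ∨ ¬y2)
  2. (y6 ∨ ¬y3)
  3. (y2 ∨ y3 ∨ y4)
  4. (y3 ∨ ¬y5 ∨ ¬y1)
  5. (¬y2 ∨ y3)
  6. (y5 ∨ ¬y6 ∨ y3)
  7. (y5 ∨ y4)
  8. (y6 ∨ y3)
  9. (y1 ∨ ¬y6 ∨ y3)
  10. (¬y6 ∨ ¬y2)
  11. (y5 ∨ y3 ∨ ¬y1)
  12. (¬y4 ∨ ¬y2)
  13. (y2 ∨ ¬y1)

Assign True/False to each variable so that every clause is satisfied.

Branch on y1: take y1 = False.
The remaining clauses are satisfied by y2 = False, y3 = True, y4 = True, y5 = False, y6 = True.
Every clause has at least one true literal under this assignment.

y1=F  y2=F  y3=T  y4=T  y5=F  y6=T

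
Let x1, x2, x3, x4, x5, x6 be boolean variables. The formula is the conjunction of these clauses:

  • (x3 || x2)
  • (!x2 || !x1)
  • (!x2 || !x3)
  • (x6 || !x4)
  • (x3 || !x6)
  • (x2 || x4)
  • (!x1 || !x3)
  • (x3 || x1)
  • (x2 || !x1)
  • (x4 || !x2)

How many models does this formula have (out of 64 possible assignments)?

2

The models are:
  x1=F x2=F x3=T x4=T x5=F x6=T
  x1=F x2=F x3=T x4=T x5=T x6=T
Count: 2.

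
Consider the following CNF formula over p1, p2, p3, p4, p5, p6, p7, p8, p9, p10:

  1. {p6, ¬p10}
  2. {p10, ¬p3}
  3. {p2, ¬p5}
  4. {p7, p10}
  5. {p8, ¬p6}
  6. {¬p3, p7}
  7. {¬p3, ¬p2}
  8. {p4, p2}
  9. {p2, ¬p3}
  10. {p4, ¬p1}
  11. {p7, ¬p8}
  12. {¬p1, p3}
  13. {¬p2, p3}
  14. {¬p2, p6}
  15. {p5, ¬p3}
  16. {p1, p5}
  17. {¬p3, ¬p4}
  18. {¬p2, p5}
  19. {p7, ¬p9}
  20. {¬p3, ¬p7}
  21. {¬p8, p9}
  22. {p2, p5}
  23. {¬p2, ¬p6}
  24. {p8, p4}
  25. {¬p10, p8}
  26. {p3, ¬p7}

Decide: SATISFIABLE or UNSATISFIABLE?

UNSATISFIABLE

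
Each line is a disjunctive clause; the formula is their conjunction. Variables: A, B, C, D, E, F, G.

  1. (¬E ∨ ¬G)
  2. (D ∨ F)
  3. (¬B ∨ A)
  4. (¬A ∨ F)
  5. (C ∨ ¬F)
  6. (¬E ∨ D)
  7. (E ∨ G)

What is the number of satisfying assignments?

Case analysis on E and F:
  E=T, F=T: remaining (A,B,C,D,G) ∈ {(F,F,T,T,F); (T,F,T,T,F); (T,T,T,T,F)} — 3.
  E=T, F=F: remaining (A,B,C,D,G) ∈ {(F,F,F,T,F); (F,F,T,T,F)} — 2.
  E=F, F=T: D free; 3 ways for (A,B,C,G) × 2^1 = 6.
  E=F, F=F: remaining (A,B,C,D,G) ∈ {(F,F,F,T,T); (F,F,T,T,T)} — 2.
Total: 3 + 2 + 6 + 2 = 13.

13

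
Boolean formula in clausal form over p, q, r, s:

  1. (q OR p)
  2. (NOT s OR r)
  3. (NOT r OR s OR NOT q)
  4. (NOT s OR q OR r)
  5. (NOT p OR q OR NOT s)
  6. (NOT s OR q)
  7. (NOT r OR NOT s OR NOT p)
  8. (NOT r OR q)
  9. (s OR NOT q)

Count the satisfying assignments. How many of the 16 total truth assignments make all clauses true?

2

Satisfying assignments:
  p=F q=T r=T s=T
  p=T q=F r=F s=F
Count: 2.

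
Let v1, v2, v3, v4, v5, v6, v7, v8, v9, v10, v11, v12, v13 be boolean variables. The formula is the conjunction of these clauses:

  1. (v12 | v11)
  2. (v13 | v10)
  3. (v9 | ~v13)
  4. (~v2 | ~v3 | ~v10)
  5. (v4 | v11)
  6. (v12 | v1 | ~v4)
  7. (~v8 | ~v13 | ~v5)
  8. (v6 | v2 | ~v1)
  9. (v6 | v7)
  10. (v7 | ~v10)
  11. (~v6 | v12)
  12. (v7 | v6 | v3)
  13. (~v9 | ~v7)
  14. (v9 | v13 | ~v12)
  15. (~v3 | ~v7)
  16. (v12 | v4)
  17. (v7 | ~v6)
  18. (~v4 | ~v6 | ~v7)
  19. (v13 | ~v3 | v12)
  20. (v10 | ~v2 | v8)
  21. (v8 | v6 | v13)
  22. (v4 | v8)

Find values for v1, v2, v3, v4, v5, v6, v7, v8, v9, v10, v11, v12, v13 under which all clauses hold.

v1=T, v2=T, v3=F, v4=T, v5=F, v6=F, v7=T, v8=T, v9=F, v10=T, v11=T, v12=F, v13=F

Pure literal: v5 appears only negated; assign v5 = False.
v11 occurs only positively in the remaining clauses — set v11 = True.
Branch on v1: take v1 = True.
For the remaining variables, v2 = True, v3 = False, v4 = True, v6 = False, v7 = True, v8 = True, v9 = False, v10 = True, v12 = False, v13 = False works.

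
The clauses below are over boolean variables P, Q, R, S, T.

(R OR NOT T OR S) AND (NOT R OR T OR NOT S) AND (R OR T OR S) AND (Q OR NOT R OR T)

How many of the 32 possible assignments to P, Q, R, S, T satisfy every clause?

18

Case analysis on R and T:
  R=1, T=1: P, Q, S free → 2^3 = 8.
  R=1, T=0: remaining (P,Q,S) ∈ {(0,1,0); (1,1,0)} — 2.
  R=0, T=1: remaining (P,Q,S) ∈ {(0,0,1); (0,1,1); (1,0,1); (1,1,1)} — 4.
  R=0, T=0: remaining (P,Q,S) ∈ {(0,0,1); (0,1,1); (1,0,1); (1,1,1)} — 4.
Total: 8 + 2 + 4 + 4 = 18.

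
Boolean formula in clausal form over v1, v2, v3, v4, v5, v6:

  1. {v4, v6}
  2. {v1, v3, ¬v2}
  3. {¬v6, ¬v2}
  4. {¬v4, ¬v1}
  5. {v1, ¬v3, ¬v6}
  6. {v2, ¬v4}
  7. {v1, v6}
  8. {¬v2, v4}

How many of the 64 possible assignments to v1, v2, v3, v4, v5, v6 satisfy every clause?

6

The models are:
  v1=F v2=F v3=F v4=F v5=F v6=T
  v1=F v2=F v3=F v4=F v5=T v6=T
  v1=T v2=F v3=F v4=F v5=F v6=T
  v1=T v2=F v3=F v4=F v5=T v6=T
  v1=T v2=F v3=T v4=F v5=F v6=T
  v1=T v2=F v3=T v4=F v5=T v6=T
That's 6 in total.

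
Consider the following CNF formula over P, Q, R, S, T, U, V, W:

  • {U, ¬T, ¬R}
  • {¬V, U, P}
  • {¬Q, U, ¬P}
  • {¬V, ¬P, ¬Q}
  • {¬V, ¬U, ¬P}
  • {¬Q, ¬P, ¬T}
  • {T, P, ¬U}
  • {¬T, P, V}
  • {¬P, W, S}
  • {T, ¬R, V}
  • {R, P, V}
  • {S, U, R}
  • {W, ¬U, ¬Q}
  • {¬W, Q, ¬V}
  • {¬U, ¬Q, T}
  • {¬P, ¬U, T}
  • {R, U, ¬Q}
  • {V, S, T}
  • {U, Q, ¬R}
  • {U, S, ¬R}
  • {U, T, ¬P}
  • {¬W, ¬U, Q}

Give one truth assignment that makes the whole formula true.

P=T, Q=F, R=F, S=T, T=T, U=T, V=F, W=F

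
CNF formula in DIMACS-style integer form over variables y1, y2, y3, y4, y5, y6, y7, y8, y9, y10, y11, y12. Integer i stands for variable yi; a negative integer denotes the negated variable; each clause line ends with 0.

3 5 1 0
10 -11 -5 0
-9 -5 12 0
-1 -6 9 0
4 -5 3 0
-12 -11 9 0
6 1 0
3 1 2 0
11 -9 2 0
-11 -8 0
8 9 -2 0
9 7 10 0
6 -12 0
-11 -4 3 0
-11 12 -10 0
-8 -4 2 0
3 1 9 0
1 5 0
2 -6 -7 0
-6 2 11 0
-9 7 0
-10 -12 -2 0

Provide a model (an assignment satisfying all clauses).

y1 = True, y2 = False, y3 = False, y4 = True, y5 = True, y6 = False, y7 = False, y8 = False, y9 = False, y10 = True, y11 = False, y12 = False

Check each clause:
  1. {y5, y3, y1} — y1 is true.
  2. {¬y5, y10, ¬y11} — y10 is true.
  3. {¬y9, y12, ¬y5} — ¬y9 is true.
  4. {¬y1, y9, ¬y6} — ¬y6 is true.
  5. {¬y5, y3, y4} — y4 is true.
  6. {¬y12, y9, ¬y11} — ¬y12 is true.
  7. {y1, y6} — y1 is true.
  8. {y2, y1, y3} — y1 is true.
  9. {y2, y11, ¬y9} — ¬y9 is true.
  10. {¬y11, ¬y8} — ¬y8 is true.
  11. {y9, y8, ¬y2} — ¬y2 is true.
  12. {y10, y9, y7} — y10 is true.
  13. {¬y12, y6} — ¬y12 is true.
  14. {¬y11, ¬y4, y3} — ¬y11 is true.
  15. {¬y10, y12, ¬y11} — ¬y11 is true.
  16. {¬y8, y2, ¬y4} — ¬y8 is true.
  17. {y3, y1, y9} — y1 is true.
  18. {y5, y1} — y1 is true.
  19. {¬y6, y2, ¬y7} — ¬y7 is true.
  20. {¬y6, y11, y2} — ¬y6 is true.
  21. {¬y9, y7} — ¬y9 is true.
  22. {¬y10, ¬y2, ¬y12} — ¬y12 is true.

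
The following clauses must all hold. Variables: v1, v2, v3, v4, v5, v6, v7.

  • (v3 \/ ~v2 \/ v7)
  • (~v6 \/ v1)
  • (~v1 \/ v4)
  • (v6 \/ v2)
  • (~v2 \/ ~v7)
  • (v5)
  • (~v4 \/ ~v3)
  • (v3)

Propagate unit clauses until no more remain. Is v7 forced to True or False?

False

(v5) is a unit clause: v5 = True.
(v3) stands alone — v3 = True.
In (~v4 \/ ~v3), ~v3 is now false; ~v4 must hold, so v4 = False.
(~v1 \/ v4) with v4 = False leaves only ~v1, so v1 = False.
In (v1 \/ ~v6), v1 is now false; ~v6 must hold, so v6 = False.
(v6 \/ v2) with v6 = False leaves only v2, so v2 = True.
In (~v7 \/ ~v2), ~v2 is now false; ~v7 must hold, so v7 = False.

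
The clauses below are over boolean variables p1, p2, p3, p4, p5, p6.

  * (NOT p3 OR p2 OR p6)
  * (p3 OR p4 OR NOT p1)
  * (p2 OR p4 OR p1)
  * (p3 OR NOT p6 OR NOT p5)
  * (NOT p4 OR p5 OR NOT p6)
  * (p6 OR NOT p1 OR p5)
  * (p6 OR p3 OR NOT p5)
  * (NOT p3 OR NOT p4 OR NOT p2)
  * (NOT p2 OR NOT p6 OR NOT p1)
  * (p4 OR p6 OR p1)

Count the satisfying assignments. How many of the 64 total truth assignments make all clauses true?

10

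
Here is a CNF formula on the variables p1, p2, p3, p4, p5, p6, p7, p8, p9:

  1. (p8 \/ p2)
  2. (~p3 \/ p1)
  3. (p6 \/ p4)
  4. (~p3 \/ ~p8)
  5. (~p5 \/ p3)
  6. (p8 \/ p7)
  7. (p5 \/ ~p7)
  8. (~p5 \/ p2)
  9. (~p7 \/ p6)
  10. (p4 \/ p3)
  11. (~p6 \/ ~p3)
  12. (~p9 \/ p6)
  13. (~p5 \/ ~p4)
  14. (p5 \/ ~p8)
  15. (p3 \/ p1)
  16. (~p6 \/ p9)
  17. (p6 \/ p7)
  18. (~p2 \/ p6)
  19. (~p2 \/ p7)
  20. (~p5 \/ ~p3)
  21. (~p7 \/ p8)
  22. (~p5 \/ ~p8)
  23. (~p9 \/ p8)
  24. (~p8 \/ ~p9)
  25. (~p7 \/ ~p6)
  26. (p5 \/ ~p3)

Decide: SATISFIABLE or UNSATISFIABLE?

UNSATISFIABLE

p3 = True:
  propagation gives p1=True, p8=False, p2=True, p7=True; an empty clause results — contradiction.
p3 = False:
  propagation gives p5=False, p7=False, p8=True; an empty clause results — contradiction.
Every branch closes, so no satisfying assignment exists.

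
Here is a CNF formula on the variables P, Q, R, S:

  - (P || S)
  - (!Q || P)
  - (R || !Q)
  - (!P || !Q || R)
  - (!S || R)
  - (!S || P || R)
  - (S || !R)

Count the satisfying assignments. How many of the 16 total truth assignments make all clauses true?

Satisfying assignments:
  P=F Q=F R=T S=T
  P=T Q=F R=F S=F
  P=T Q=F R=T S=T
  P=T Q=T R=T S=T
That's 4 in total.

4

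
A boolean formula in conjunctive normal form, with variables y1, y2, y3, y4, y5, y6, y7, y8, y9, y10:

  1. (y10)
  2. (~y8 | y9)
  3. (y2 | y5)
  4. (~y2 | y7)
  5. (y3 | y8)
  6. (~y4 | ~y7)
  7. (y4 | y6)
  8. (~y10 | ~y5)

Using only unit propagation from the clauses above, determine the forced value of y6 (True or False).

(y10) stands alone — y10 = True.
(~y5 | ~y10) with y10 = True leaves only ~y5, so y5 = False.
(y5 | y2): since y5 = False, the clause reduces to (y2). y2 = True.
(~y2 | y7) with y2 = True leaves only y7, so y7 = True.
(~y7 | ~y4) with y7 = True leaves only ~y4, so y4 = False.
From (y6 | y4) and y4 = False: y6 = True.

True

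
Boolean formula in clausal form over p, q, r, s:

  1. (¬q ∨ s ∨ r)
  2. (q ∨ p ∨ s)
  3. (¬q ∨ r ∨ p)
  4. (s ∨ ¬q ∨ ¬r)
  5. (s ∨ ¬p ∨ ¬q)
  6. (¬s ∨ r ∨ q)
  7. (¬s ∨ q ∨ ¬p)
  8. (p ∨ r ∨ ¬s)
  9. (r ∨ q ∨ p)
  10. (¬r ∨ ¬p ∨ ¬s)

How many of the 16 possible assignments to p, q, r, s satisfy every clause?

5

The models are:
  p=0 q=0 r=1 s=1
  p=0 q=1 r=1 s=1
  p=1 q=0 r=0 s=0
  p=1 q=0 r=1 s=0
  p=1 q=1 r=0 s=1
Count: 5.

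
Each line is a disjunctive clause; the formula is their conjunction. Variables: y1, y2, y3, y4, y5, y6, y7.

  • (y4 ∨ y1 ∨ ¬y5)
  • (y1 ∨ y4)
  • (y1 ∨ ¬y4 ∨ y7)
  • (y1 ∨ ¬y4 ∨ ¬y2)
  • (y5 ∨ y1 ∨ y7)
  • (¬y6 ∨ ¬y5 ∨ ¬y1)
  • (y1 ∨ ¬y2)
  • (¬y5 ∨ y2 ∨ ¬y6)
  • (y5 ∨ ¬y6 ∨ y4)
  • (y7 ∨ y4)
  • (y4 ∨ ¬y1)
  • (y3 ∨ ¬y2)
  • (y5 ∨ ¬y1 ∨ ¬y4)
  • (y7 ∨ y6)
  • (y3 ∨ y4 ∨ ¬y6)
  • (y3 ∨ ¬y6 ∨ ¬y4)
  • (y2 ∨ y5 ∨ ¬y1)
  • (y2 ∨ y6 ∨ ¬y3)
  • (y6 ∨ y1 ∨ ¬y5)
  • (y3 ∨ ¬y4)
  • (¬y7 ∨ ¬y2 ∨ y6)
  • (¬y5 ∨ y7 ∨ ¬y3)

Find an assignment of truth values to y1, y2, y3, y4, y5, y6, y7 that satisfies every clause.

y1=False, y2=False, y3=True, y4=True, y5=False, y6=True, y7=True

Check each clause:
  1. (y1 ∨ y4 ∨ ¬y5) — ¬y5 is true.
  2. (y1 ∨ y4) — y4 is true.
  3. (y1 ∨ ¬y4 ∨ y7) — y7 is true.
  4. (y1 ∨ ¬y2 ∨ ¬y4) — ¬y2 is true.
  5. (y5 ∨ y7 ∨ y1) — y7 is true.
  6. (¬y5 ∨ ¬y1 ∨ ¬y6) — ¬y5 is true.
  7. (y1 ∨ ¬y2) — ¬y2 is true.
  8. (¬y5 ∨ ¬y6 ∨ y2) — ¬y5 is true.
  9. (y4 ∨ y5 ∨ ¬y6) — y4 is true.
  10. (y4 ∨ y7) — y4 is true.
  11. (¬y1 ∨ y4) — y4 is true.
  12. (y3 ∨ ¬y2) — y3 is true.
  13. (¬y1 ∨ y5 ∨ ¬y4) — ¬y1 is true.
  14. (y6 ∨ y7) — y6 is true.
  15. (y4 ∨ ¬y6 ∨ y3) — y3 is true.
  16. (y3 ∨ ¬y6 ∨ ¬y4) — y3 is true.
  17. (y2 ∨ ¬y1 ∨ y5) — ¬y1 is true.
  18. (y6 ∨ y2 ∨ ¬y3) — y6 is true.
  19. (y1 ∨ y6 ∨ ¬y5) — ¬y5 is true.
  20. (¬y4 ∨ y3) — y3 is true.
  21. (y6 ∨ ¬y2 ∨ ¬y7) — y6 is true.
  22. (¬y3 ∨ y7 ∨ ¬y5) — ¬y5 is true.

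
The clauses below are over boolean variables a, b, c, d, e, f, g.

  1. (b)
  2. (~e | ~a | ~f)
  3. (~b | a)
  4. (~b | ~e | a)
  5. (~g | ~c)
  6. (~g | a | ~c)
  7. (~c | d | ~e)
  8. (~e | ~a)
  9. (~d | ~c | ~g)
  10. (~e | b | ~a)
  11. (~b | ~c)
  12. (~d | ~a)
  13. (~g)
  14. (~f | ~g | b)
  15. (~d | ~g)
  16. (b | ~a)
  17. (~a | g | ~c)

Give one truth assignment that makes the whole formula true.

The clause (b) is unit: b must be True.
Unit propagation: (a) forces a = True.
The clause (~e) is unit: e must be False.
The clause (~c) is unit: c must be False.
The clause (~d) is unit: d must be False.
The clause (~g) is unit: g must be False.
f is now unconstrained; take f = False.

a=T, b=T, c=F, d=F, e=F, f=F, g=F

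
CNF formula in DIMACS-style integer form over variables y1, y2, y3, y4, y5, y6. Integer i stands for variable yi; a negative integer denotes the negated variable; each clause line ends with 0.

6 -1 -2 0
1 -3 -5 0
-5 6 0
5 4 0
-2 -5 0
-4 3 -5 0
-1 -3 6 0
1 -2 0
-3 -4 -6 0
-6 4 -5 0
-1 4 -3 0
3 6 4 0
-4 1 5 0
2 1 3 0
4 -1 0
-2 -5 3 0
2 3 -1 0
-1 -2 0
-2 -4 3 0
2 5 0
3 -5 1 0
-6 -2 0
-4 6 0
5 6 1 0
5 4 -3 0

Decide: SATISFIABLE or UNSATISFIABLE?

y1 = True:
  propagation gives y4=True, y2=False, y3=True, y6=True; an empty clause results — contradiction.
y1 = False:
  propagation gives y2=False, y3=True, y5=False; an empty clause results — contradiction.
Every branch closes, so no satisfying assignment exists.

UNSATISFIABLE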